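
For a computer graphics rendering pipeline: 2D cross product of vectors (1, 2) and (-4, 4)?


u x v = u_x*v_y - u_y*v_x = 1*4 - 2*(-4)
= 4 - (-8) = 12

12


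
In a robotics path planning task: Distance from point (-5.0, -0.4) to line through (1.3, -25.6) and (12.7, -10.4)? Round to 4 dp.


|cross product| = 383.04
|line direction| = sqrt(361) = 19
Distance = 383.04/sqrt(361) = 20.16

20.16


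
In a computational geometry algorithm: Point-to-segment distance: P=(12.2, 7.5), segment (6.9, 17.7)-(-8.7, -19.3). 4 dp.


Project P onto AB: t = 0.1828 (clamped to [0,1])
Closest point on segment: (4.0485, 10.9368)
Distance: 8.8464

8.8464


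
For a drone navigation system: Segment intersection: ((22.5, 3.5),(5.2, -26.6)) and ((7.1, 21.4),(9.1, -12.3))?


Cross products: d1=483.18, d2=-160.03, d3=-773.21, d4=-130
d1*d2 < 0 and d3*d4 < 0? no

No, they don't intersect


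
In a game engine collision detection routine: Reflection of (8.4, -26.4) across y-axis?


Reflection over y-axis: (x,y) -> (-x,y)
(8.4, -26.4) -> (-8.4, -26.4)

(-8.4, -26.4)


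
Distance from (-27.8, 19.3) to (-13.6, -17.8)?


dx=14.2, dy=-37.1
d^2 = 14.2^2 + (-37.1)^2 = 1578.05
d = sqrt(1578.05) = 39.7247

39.7247


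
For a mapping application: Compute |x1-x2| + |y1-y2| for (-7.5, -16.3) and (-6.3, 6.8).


|(-7.5)-(-6.3)| + |(-16.3)-6.8| = 1.2 + 23.1 = 24.3

24.3


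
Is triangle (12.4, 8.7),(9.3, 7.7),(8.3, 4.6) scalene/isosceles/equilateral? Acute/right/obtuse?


Side lengths squared: AB^2=10.61, BC^2=10.61, CA^2=33.62
Sorted: [10.61, 10.61, 33.62]
By sides: Isosceles, By angles: Obtuse

Isosceles, Obtuse


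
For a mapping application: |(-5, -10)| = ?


|u| = sqrt((-5)^2 + (-10)^2) = sqrt(125) = 11.1803

11.1803


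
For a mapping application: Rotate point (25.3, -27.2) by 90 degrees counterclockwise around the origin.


90° CCW: (x,y) -> (-y, x)
(25.3,-27.2) -> (27.2, 25.3)

(27.2, 25.3)


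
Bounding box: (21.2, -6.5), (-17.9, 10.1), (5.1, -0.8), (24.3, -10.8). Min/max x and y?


x range: [-17.9, 24.3]
y range: [-10.8, 10.1]
Bounding box: (-17.9,-10.8) to (24.3,10.1)

(-17.9,-10.8) to (24.3,10.1)


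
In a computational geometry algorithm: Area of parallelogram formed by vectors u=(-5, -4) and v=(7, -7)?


|u x v| = |(-5)*(-7) - (-4)*7|
= |35 - (-28)| = 63

63


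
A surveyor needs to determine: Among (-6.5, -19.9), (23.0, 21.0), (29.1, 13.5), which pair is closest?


d(P0,P1) = 50.4288, d(P0,P2) = 48.8152, d(P1,P2) = 9.6675
Closest: P1 and P2

Closest pair: (23.0, 21.0) and (29.1, 13.5), distance = 9.6675


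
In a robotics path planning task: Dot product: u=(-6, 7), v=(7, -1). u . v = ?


u . v = u_x*v_x + u_y*v_y = (-6)*7 + 7*(-1)
= (-42) + (-7) = -49

-49


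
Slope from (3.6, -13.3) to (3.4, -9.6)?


slope = (y2-y1)/(x2-x1) = ((-9.6)-(-13.3))/(3.4-3.6) = 3.7/(-0.2) = -18.5

-18.5


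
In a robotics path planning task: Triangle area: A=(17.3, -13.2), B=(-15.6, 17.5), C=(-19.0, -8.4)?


Area = |x_A(y_B-y_C) + x_B(y_C-y_A) + x_C(y_A-y_B)|/2
= |448.07 + (-74.88) + 583.3|/2
= 956.49/2 = 478.245

478.245


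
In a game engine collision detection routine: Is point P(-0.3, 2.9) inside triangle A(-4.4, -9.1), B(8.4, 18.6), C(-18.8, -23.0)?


Cross products: AB x AP = 40.03, BC x BP = 65.12, CA x CP = 115.81
All same sign? yes

Yes, inside


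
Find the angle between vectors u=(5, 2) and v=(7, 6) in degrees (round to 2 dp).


u.v = 47, |u| = sqrt(29) = 5.3852, |v| = sqrt(85) = 9.2195
cos(theta) = u.v/(|u||v|) = 47/sqrt(2465) = 0.94665
theta = acos(0.94665) = 18.8 degrees

18.8 degrees


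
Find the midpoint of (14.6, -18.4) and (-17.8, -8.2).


M = ((14.6+(-17.8))/2, ((-18.4)+(-8.2))/2)
= (-1.6, -13.3)

(-1.6, -13.3)


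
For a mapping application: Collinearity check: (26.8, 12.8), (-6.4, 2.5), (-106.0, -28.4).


Cross product: ((-6.4)-26.8)*((-28.4)-12.8) - (2.5-12.8)*((-106)-26.8)
= 0

Yes, collinear


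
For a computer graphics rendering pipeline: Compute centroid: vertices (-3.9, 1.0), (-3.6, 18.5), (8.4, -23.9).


Centroid = ((x_A+x_B+x_C)/3, (y_A+y_B+y_C)/3)
= (((-3.9)+(-3.6)+8.4)/3, (1+18.5+(-23.9))/3)
= (0.3, -1.4667)

(0.3, -1.4667)


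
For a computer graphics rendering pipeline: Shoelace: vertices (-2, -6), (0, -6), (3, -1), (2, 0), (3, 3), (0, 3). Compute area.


Shoelace sum: ((-2)*(-6) - 0*(-6)) + (0*(-1) - 3*(-6)) + (3*0 - 2*(-1)) + (2*3 - 3*0) + (3*3 - 0*3) + (0*(-6) - (-2)*3)
= 53
Area = |53|/2 = 26.5

26.5


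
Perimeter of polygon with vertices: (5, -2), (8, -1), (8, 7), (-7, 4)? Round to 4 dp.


Sides: (5, -2)->(8, -1): sqrt(10) = 3.162278, (8, -1)->(8, 7): sqrt(64) = 8, (8, 7)->(-7, 4): sqrt(234) = 15.297059, (-7, 4)->(5, -2): sqrt(180) = 13.416408
Sum = 39.875745
Perimeter = 39.8757

39.8757


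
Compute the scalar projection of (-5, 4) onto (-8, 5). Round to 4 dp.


u.v = 60, |v| = sqrt(89) = 9.434
Scalar projection = u.v / |v| = 60 / sqrt(89) = 6.36

6.36


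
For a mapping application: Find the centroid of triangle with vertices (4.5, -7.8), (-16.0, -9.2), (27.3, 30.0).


Centroid = ((x_A+x_B+x_C)/3, (y_A+y_B+y_C)/3)
= ((4.5+(-16)+27.3)/3, ((-7.8)+(-9.2)+30)/3)
= (5.2667, 4.3333)

(5.2667, 4.3333)


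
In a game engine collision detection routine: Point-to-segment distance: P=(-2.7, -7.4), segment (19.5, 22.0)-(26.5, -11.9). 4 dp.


Project P onto AB: t = 0.7021 (clamped to [0,1])
Closest point on segment: (24.4147, -1.8011)
Distance: 27.6867

27.6867


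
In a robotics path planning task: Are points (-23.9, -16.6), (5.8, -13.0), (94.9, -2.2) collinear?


Cross product: (5.8-(-23.9))*((-2.2)-(-16.6)) - ((-13)-(-16.6))*(94.9-(-23.9))
= 0

Yes, collinear


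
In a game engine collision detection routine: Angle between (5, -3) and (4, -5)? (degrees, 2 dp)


u.v = 35, |u| = sqrt(34) = 5.831, |v| = sqrt(41) = 6.4031
cos(theta) = u.v/(|u||v|) = 35/sqrt(1394) = 0.937425
theta = acos(0.937425) = 20.38 degrees

20.38 degrees


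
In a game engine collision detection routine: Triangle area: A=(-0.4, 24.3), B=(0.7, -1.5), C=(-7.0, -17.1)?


Area = |x_A(y_B-y_C) + x_B(y_C-y_A) + x_C(y_A-y_B)|/2
= |(-6.24) + (-28.98) + (-180.6)|/2
= 215.82/2 = 107.91

107.91


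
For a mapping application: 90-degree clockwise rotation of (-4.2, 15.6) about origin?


90° CW: (x,y) -> (y, -x)
(-4.2,15.6) -> (15.6, 4.2)

(15.6, 4.2)


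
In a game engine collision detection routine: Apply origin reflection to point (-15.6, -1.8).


Reflection over origin: (x,y) -> (-x,-y)
(-15.6, -1.8) -> (15.6, 1.8)

(15.6, 1.8)


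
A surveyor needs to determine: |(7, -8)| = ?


|u| = sqrt(7^2 + (-8)^2) = sqrt(113) = 10.6301

10.6301


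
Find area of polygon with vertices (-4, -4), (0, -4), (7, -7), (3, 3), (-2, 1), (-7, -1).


Shoelace sum: ((-4)*(-4) - 0*(-4)) + (0*(-7) - 7*(-4)) + (7*3 - 3*(-7)) + (3*1 - (-2)*3) + ((-2)*(-1) - (-7)*1) + ((-7)*(-4) - (-4)*(-1))
= 128
Area = |128|/2 = 64

64


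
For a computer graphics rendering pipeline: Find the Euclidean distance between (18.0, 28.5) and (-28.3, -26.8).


dx=-46.3, dy=-55.3
d^2 = (-46.3)^2 + (-55.3)^2 = 5201.78
d = sqrt(5201.78) = 72.1234

72.1234


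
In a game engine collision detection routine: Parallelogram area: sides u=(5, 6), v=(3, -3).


|u x v| = |5*(-3) - 6*3|
= |(-15) - 18| = 33

33


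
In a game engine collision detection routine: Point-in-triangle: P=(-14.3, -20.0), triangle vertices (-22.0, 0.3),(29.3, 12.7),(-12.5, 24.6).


Cross products: AB x AP = -1136.87, BC x BP = 1885.7, CA x CP = 379.96
All same sign? no

No, outside


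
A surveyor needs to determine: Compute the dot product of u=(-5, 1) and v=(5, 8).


u . v = u_x*v_x + u_y*v_y = (-5)*5 + 1*8
= (-25) + 8 = -17

-17


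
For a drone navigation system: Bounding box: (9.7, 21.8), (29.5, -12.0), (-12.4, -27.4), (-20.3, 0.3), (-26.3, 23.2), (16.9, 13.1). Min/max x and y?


x range: [-26.3, 29.5]
y range: [-27.4, 23.2]
Bounding box: (-26.3,-27.4) to (29.5,23.2)

(-26.3,-27.4) to (29.5,23.2)


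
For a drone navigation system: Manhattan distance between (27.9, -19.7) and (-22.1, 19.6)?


|27.9-(-22.1)| + |(-19.7)-19.6| = 50 + 39.3 = 89.3

89.3


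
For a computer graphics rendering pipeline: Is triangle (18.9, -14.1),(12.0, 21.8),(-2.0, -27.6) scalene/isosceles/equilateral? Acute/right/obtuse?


Side lengths squared: AB^2=1336.42, BC^2=2636.36, CA^2=619.06
Sorted: [619.06, 1336.42, 2636.36]
By sides: Scalene, By angles: Obtuse

Scalene, Obtuse


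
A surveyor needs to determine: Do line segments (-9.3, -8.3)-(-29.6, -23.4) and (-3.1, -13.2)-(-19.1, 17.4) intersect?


Cross products: d1=111.32, d2=974.1, d3=193.09, d4=-669.69
d1*d2 < 0 and d3*d4 < 0? no

No, they don't intersect


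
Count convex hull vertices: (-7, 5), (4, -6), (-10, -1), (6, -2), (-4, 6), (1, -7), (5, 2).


Convex hull vertices (CCW): (-10, -1), (1, -7), (4, -6), (6, -2), (5, 2), (-4, 6), (-7, 5)
Count = 7

7


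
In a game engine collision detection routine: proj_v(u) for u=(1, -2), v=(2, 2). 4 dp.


u.v = -2, |v| = sqrt(8) = 2.8284
Scalar projection = u.v / |v| = -2 / sqrt(8) = -0.7071

-0.7071


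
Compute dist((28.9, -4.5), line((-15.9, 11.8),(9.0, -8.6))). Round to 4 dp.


|cross product| = 508.05
|line direction| = sqrt(1036.17) = 32.1896
Distance = 508.05/sqrt(1036.17) = 15.7831

15.7831


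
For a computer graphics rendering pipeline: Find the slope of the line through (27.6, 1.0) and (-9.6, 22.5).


slope = (y2-y1)/(x2-x1) = (22.5-1)/((-9.6)-27.6) = 21.5/(-37.2) = -0.578

-0.578


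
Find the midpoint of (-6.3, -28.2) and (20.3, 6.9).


M = (((-6.3)+20.3)/2, ((-28.2)+6.9)/2)
= (7, -10.65)

(7, -10.65)


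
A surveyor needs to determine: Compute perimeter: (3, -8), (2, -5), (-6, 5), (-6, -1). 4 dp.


Sides: (3, -8)->(2, -5): sqrt(10) = 3.162278, (2, -5)->(-6, 5): sqrt(164) = 12.806248, (-6, 5)->(-6, -1): sqrt(36) = 6, (-6, -1)->(3, -8): sqrt(130) = 11.401754
Sum = 33.37028
Perimeter = 33.3703

33.3703


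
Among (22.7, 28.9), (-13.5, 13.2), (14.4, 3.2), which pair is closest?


d(P0,P1) = 39.458, d(P0,P2) = 27.007, d(P1,P2) = 29.638
Closest: P0 and P2

Closest pair: (22.7, 28.9) and (14.4, 3.2), distance = 27.007


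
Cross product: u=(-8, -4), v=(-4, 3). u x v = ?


u x v = u_x*v_y - u_y*v_x = (-8)*3 - (-4)*(-4)
= (-24) - 16 = -40

-40


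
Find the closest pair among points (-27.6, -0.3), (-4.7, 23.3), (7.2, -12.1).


d(P0,P1) = 32.8842, d(P0,P2) = 36.7462, d(P1,P2) = 37.3466
Closest: P0 and P1

Closest pair: (-27.6, -0.3) and (-4.7, 23.3), distance = 32.8842


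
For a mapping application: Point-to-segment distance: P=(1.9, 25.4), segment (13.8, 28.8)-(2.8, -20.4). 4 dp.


Project P onto AB: t = 0.1173 (clamped to [0,1])
Closest point on segment: (12.5095, 23.028)
Distance: 10.8714

10.8714


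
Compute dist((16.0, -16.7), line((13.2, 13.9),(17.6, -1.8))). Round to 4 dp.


|cross product| = 90.68
|line direction| = sqrt(265.85) = 16.3049
Distance = 90.68/sqrt(265.85) = 5.5615

5.5615


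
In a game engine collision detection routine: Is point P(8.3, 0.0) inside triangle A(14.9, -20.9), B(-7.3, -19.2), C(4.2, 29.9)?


Cross products: AB x AP = -452.76, BC x BP = -545.16, CA x CP = -111.65
All same sign? yes

Yes, inside


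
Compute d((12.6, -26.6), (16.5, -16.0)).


dx=3.9, dy=10.6
d^2 = 3.9^2 + 10.6^2 = 127.57
d = sqrt(127.57) = 11.2947

11.2947


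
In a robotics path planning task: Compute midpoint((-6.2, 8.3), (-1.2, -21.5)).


M = (((-6.2)+(-1.2))/2, (8.3+(-21.5))/2)
= (-3.7, -6.6)

(-3.7, -6.6)


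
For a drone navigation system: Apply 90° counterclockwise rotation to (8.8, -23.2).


90° CCW: (x,y) -> (-y, x)
(8.8,-23.2) -> (23.2, 8.8)

(23.2, 8.8)


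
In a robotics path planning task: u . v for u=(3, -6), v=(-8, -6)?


u . v = u_x*v_x + u_y*v_y = 3*(-8) + (-6)*(-6)
= (-24) + 36 = 12

12


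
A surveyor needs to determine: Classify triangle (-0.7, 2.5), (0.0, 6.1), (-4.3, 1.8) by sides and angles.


Side lengths squared: AB^2=13.45, BC^2=36.98, CA^2=13.45
Sorted: [13.45, 13.45, 36.98]
By sides: Isosceles, By angles: Obtuse

Isosceles, Obtuse


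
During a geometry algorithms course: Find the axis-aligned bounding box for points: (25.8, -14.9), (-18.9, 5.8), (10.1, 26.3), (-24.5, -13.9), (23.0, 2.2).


x range: [-24.5, 25.8]
y range: [-14.9, 26.3]
Bounding box: (-24.5,-14.9) to (25.8,26.3)

(-24.5,-14.9) to (25.8,26.3)


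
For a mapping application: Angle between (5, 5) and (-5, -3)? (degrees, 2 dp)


u.v = -40, |u| = sqrt(50) = 7.0711, |v| = sqrt(34) = 5.831
cos(theta) = u.v/(|u||v|) = -40/sqrt(1700) = -0.970143
theta = acos(-0.970143) = 165.96 degrees

165.96 degrees


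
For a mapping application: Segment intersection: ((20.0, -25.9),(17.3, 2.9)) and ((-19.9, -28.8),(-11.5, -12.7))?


Cross products: d1=-618.03, d2=-332.64, d3=1156.95, d4=871.56
d1*d2 < 0 and d3*d4 < 0? no

No, they don't intersect


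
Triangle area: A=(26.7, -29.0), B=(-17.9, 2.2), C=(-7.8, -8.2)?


Area = |x_A(y_B-y_C) + x_B(y_C-y_A) + x_C(y_A-y_B)|/2
= |277.68 + (-372.32) + 243.36|/2
= 148.72/2 = 74.36

74.36


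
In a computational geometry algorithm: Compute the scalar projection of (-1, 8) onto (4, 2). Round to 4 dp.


u.v = 12, |v| = sqrt(20) = 4.4721
Scalar projection = u.v / |v| = 12 / sqrt(20) = 2.6833

2.6833


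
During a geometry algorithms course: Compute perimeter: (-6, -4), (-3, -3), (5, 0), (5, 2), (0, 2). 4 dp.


Sides: (-6, -4)->(-3, -3): sqrt(10) = 3.162278, (-3, -3)->(5, 0): sqrt(73) = 8.544004, (5, 0)->(5, 2): sqrt(4) = 2, (5, 2)->(0, 2): sqrt(25) = 5, (0, 2)->(-6, -4): sqrt(72) = 8.485281
Sum = 27.191563
Perimeter = 27.1916

27.1916


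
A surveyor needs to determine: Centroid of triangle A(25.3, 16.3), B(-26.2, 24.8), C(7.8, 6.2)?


Centroid = ((x_A+x_B+x_C)/3, (y_A+y_B+y_C)/3)
= ((25.3+(-26.2)+7.8)/3, (16.3+24.8+6.2)/3)
= (2.3, 15.7667)

(2.3, 15.7667)


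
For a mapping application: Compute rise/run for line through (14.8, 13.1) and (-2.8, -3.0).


slope = (y2-y1)/(x2-x1) = ((-3)-13.1)/((-2.8)-14.8) = (-16.1)/(-17.6) = 0.9148

0.9148


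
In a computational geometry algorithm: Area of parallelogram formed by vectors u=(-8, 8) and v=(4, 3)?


|u x v| = |(-8)*3 - 8*4|
= |(-24) - 32| = 56

56


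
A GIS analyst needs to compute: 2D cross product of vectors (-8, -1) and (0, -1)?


u x v = u_x*v_y - u_y*v_x = (-8)*(-1) - (-1)*0
= 8 - 0 = 8

8


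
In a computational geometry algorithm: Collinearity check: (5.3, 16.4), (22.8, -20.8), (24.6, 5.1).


Cross product: (22.8-5.3)*(5.1-16.4) - ((-20.8)-16.4)*(24.6-5.3)
= 520.21

No, not collinear


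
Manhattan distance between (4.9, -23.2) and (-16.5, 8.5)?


|4.9-(-16.5)| + |(-23.2)-8.5| = 21.4 + 31.7 = 53.1

53.1


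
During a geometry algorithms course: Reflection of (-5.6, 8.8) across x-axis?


Reflection over x-axis: (x,y) -> (x,-y)
(-5.6, 8.8) -> (-5.6, -8.8)

(-5.6, -8.8)


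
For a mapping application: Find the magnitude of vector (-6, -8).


|u| = sqrt((-6)^2 + (-8)^2) = sqrt(100) = 10

10


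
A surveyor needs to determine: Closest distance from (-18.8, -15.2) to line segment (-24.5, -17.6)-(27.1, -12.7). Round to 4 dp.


Project P onto AB: t = 0.1139 (clamped to [0,1])
Closest point on segment: (-18.6251, -17.0421)
Distance: 1.8504

1.8504


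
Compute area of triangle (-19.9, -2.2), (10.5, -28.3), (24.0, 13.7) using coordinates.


Area = |x_A(y_B-y_C) + x_B(y_C-y_A) + x_C(y_A-y_B)|/2
= |835.8 + 166.95 + 626.4|/2
= 1629.15/2 = 814.575

814.575


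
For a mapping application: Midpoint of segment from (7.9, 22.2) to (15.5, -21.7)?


M = ((7.9+15.5)/2, (22.2+(-21.7))/2)
= (11.7, 0.25)

(11.7, 0.25)


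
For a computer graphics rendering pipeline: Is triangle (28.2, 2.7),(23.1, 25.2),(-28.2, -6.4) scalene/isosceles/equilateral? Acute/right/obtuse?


Side lengths squared: AB^2=532.26, BC^2=3630.25, CA^2=3263.77
Sorted: [532.26, 3263.77, 3630.25]
By sides: Scalene, By angles: Acute

Scalene, Acute


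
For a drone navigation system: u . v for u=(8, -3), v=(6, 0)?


u . v = u_x*v_x + u_y*v_y = 8*6 + (-3)*0
= 48 + 0 = 48

48


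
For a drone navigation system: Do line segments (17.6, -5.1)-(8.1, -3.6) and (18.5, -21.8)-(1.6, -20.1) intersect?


Cross products: d1=-280.7, d2=-289.9, d3=157.3, d4=166.5
d1*d2 < 0 and d3*d4 < 0? no

No, they don't intersect


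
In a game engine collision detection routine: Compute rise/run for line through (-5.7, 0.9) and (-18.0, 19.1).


slope = (y2-y1)/(x2-x1) = (19.1-0.9)/((-18)-(-5.7)) = 18.2/(-12.3) = -1.4797

-1.4797


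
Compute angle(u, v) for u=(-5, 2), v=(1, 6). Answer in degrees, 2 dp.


u.v = 7, |u| = sqrt(29) = 5.3852, |v| = sqrt(37) = 6.0828
cos(theta) = u.v/(|u||v|) = 7/sqrt(1073) = 0.213697
theta = acos(0.213697) = 77.66 degrees

77.66 degrees


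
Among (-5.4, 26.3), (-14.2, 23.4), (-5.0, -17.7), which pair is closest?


d(P0,P1) = 9.2655, d(P0,P2) = 44.0018, d(P1,P2) = 42.1171
Closest: P0 and P1

Closest pair: (-5.4, 26.3) and (-14.2, 23.4), distance = 9.2655


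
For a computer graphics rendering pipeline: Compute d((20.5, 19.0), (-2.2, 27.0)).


dx=-22.7, dy=8
d^2 = (-22.7)^2 + 8^2 = 579.29
d = sqrt(579.29) = 24.0684

24.0684


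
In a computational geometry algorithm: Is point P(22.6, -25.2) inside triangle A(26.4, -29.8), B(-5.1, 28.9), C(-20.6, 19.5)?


Cross products: AB x AP = 78.16, BC x BP = 1098.93, CA x CP = 28.86
All same sign? yes

Yes, inside


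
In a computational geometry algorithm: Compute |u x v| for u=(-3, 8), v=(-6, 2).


|u x v| = |(-3)*2 - 8*(-6)|
= |(-6) - (-48)| = 42

42


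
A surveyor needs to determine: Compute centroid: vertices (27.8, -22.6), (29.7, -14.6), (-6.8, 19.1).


Centroid = ((x_A+x_B+x_C)/3, (y_A+y_B+y_C)/3)
= ((27.8+29.7+(-6.8))/3, ((-22.6)+(-14.6)+19.1)/3)
= (16.9, -6.0333)

(16.9, -6.0333)


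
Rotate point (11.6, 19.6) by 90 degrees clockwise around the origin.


90° CW: (x,y) -> (y, -x)
(11.6,19.6) -> (19.6, -11.6)

(19.6, -11.6)


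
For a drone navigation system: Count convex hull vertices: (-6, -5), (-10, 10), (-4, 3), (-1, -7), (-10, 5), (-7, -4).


Convex hull vertices (CCW): (-10, 5), (-7, -4), (-6, -5), (-1, -7), (-4, 3), (-10, 10)
Count = 6

6


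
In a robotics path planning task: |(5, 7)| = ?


|u| = sqrt(5^2 + 7^2) = sqrt(74) = 8.6023

8.6023


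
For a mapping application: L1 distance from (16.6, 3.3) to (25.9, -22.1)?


|16.6-25.9| + |3.3-(-22.1)| = 9.3 + 25.4 = 34.7

34.7


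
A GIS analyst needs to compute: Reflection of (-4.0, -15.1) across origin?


Reflection over origin: (x,y) -> (-x,-y)
(-4, -15.1) -> (4, 15.1)

(4, 15.1)


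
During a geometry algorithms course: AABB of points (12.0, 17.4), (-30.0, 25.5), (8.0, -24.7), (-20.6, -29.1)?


x range: [-30, 12]
y range: [-29.1, 25.5]
Bounding box: (-30,-29.1) to (12,25.5)

(-30,-29.1) to (12,25.5)


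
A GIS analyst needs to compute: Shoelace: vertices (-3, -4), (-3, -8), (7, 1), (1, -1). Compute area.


Shoelace sum: ((-3)*(-8) - (-3)*(-4)) + ((-3)*1 - 7*(-8)) + (7*(-1) - 1*1) + (1*(-4) - (-3)*(-1))
= 50
Area = |50|/2 = 25

25


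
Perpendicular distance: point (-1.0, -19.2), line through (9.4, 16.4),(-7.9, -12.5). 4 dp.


|cross product| = 315.32
|line direction| = sqrt(1134.5) = 33.6823
Distance = 315.32/sqrt(1134.5) = 9.3616

9.3616


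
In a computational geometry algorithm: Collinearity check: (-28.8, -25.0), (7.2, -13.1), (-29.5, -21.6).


Cross product: (7.2-(-28.8))*((-21.6)-(-25)) - ((-13.1)-(-25))*((-29.5)-(-28.8))
= 130.73

No, not collinear


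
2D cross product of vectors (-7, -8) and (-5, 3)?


u x v = u_x*v_y - u_y*v_x = (-7)*3 - (-8)*(-5)
= (-21) - 40 = -61

-61


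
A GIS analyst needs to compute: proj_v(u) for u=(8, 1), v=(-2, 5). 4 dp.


u.v = -11, |v| = sqrt(29) = 5.3852
Scalar projection = u.v / |v| = -11 / sqrt(29) = -2.0426

-2.0426


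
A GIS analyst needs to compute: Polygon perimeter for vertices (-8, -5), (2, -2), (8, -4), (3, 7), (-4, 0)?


Sides: (-8, -5)->(2, -2): sqrt(109) = 10.440307, (2, -2)->(8, -4): sqrt(40) = 6.324555, (8, -4)->(3, 7): sqrt(146) = 12.083046, (3, 7)->(-4, 0): sqrt(98) = 9.899495, (-4, 0)->(-8, -5): sqrt(41) = 6.403124
Sum = 45.150527
Perimeter = 45.1505

45.1505


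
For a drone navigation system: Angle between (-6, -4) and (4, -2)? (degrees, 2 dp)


u.v = -16, |u| = sqrt(52) = 7.2111, |v| = sqrt(20) = 4.4721
cos(theta) = u.v/(|u||v|) = -16/sqrt(1040) = -0.496139
theta = acos(-0.496139) = 119.74 degrees

119.74 degrees


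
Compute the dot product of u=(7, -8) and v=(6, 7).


u . v = u_x*v_x + u_y*v_y = 7*6 + (-8)*7
= 42 + (-56) = -14

-14


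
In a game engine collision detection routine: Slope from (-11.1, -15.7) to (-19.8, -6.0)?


slope = (y2-y1)/(x2-x1) = ((-6)-(-15.7))/((-19.8)-(-11.1)) = 9.7/(-8.7) = -1.1149

-1.1149


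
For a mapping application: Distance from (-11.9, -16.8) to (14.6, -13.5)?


dx=26.5, dy=3.3
d^2 = 26.5^2 + 3.3^2 = 713.14
d = sqrt(713.14) = 26.7047

26.7047


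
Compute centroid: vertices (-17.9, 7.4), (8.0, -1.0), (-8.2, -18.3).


Centroid = ((x_A+x_B+x_C)/3, (y_A+y_B+y_C)/3)
= (((-17.9)+8+(-8.2))/3, (7.4+(-1)+(-18.3))/3)
= (-6.0333, -3.9667)

(-6.0333, -3.9667)


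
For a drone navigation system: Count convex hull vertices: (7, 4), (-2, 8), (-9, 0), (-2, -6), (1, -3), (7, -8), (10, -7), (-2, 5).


Convex hull vertices (CCW): (-9, 0), (-2, -6), (7, -8), (10, -7), (7, 4), (-2, 8)
Count = 6

6


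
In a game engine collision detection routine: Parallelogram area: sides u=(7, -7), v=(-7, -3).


|u x v| = |7*(-3) - (-7)*(-7)|
= |(-21) - 49| = 70

70


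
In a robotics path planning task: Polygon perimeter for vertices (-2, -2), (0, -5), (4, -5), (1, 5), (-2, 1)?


Sides: (-2, -2)->(0, -5): sqrt(13) = 3.605551, (0, -5)->(4, -5): sqrt(16) = 4, (4, -5)->(1, 5): sqrt(109) = 10.440307, (1, 5)->(-2, 1): sqrt(25) = 5, (-2, 1)->(-2, -2): sqrt(9) = 3
Sum = 26.045858
Perimeter = 26.0459

26.0459


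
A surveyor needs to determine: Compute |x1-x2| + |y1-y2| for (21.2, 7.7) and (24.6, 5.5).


|21.2-24.6| + |7.7-5.5| = 3.4 + 2.2 = 5.6

5.6


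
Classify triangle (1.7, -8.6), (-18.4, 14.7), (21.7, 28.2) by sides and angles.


Side lengths squared: AB^2=946.9, BC^2=1790.26, CA^2=1754.24
Sorted: [946.9, 1754.24, 1790.26]
By sides: Scalene, By angles: Acute

Scalene, Acute


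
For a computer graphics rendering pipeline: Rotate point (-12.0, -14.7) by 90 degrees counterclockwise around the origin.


90° CCW: (x,y) -> (-y, x)
(-12,-14.7) -> (14.7, -12)

(14.7, -12)


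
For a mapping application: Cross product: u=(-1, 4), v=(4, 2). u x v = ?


u x v = u_x*v_y - u_y*v_x = (-1)*2 - 4*4
= (-2) - 16 = -18

-18


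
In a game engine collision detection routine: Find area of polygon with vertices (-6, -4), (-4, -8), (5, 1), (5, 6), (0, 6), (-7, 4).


Shoelace sum: ((-6)*(-8) - (-4)*(-4)) + ((-4)*1 - 5*(-8)) + (5*6 - 5*1) + (5*6 - 0*6) + (0*4 - (-7)*6) + ((-7)*(-4) - (-6)*4)
= 217
Area = |217|/2 = 108.5

108.5


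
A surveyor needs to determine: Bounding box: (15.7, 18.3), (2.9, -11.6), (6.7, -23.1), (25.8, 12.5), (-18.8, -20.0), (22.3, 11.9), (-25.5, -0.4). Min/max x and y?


x range: [-25.5, 25.8]
y range: [-23.1, 18.3]
Bounding box: (-25.5,-23.1) to (25.8,18.3)

(-25.5,-23.1) to (25.8,18.3)


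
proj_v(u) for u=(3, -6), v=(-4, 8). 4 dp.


u.v = -60, |v| = sqrt(80) = 8.9443
Scalar projection = u.v / |v| = -60 / sqrt(80) = -6.7082

-6.7082


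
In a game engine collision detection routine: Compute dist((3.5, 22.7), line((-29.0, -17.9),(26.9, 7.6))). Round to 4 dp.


|cross product| = 1440.79
|line direction| = sqrt(3775.06) = 61.4415
Distance = 1440.79/sqrt(3775.06) = 23.4498

23.4498


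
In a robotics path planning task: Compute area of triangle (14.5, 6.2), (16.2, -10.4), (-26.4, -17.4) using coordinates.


Area = |x_A(y_B-y_C) + x_B(y_C-y_A) + x_C(y_A-y_B)|/2
= |101.5 + (-382.32) + (-438.24)|/2
= 719.06/2 = 359.53

359.53


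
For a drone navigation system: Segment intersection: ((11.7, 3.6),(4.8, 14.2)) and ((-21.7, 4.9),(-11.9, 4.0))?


Cross products: d1=17.32, d2=114.99, d3=345.07, d4=247.4
d1*d2 < 0 and d3*d4 < 0? no

No, they don't intersect


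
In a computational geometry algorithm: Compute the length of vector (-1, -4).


|u| = sqrt((-1)^2 + (-4)^2) = sqrt(17) = 4.1231

4.1231


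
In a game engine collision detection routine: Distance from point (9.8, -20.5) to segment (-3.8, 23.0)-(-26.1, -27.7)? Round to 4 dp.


Project P onto AB: t = 0.62 (clamped to [0,1])
Closest point on segment: (-17.6271, -8.4364)
Distance: 29.9629

29.9629


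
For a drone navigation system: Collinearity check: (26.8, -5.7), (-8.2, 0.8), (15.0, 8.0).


Cross product: ((-8.2)-26.8)*(8-(-5.7)) - (0.8-(-5.7))*(15-26.8)
= -402.8

No, not collinear


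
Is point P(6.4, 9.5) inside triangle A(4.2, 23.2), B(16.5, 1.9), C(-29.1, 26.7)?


Cross products: AB x AP = -121.65, BC x BP = -96.08, CA x CP = -448.51
All same sign? yes

Yes, inside


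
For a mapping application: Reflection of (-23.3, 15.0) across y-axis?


Reflection over y-axis: (x,y) -> (-x,y)
(-23.3, 15) -> (23.3, 15)

(23.3, 15)


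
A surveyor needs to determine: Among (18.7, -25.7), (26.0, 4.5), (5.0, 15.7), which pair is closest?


d(P0,P1) = 31.0698, d(P0,P2) = 43.6079, d(P1,P2) = 23.8
Closest: P1 and P2

Closest pair: (26.0, 4.5) and (5.0, 15.7), distance = 23.8


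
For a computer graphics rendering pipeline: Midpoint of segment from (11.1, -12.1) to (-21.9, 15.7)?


M = ((11.1+(-21.9))/2, ((-12.1)+15.7)/2)
= (-5.4, 1.8)

(-5.4, 1.8)


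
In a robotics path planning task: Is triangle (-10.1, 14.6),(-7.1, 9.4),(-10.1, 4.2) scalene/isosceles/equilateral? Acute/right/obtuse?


Side lengths squared: AB^2=36.04, BC^2=36.04, CA^2=108.16
Sorted: [36.04, 36.04, 108.16]
By sides: Isosceles, By angles: Obtuse

Isosceles, Obtuse


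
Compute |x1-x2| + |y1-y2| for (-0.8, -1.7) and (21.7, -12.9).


|(-0.8)-21.7| + |(-1.7)-(-12.9)| = 22.5 + 11.2 = 33.7

33.7


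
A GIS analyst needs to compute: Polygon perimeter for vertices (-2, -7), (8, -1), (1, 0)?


Sides: (-2, -7)->(8, -1): sqrt(136) = 11.661904, (8, -1)->(1, 0): sqrt(50) = 7.071068, (1, 0)->(-2, -7): sqrt(58) = 7.615773
Sum = 26.348745
Perimeter = 26.3487

26.3487


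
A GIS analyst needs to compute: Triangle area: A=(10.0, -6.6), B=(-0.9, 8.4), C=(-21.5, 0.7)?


Area = |x_A(y_B-y_C) + x_B(y_C-y_A) + x_C(y_A-y_B)|/2
= |77 + (-6.57) + 322.5|/2
= 392.93/2 = 196.465

196.465


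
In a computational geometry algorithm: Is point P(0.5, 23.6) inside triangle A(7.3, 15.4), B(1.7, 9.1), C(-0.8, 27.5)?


Cross products: AB x AP = -88.76, BC x BP = -14.17, CA x CP = -15.86
All same sign? yes

Yes, inside


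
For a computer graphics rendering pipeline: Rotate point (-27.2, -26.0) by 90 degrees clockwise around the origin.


90° CW: (x,y) -> (y, -x)
(-27.2,-26) -> (-26, 27.2)

(-26, 27.2)


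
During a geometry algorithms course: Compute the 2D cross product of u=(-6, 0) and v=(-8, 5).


u x v = u_x*v_y - u_y*v_x = (-6)*5 - 0*(-8)
= (-30) - 0 = -30

-30


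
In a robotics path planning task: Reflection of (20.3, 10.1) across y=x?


Reflection over y=x: (x,y) -> (y,x)
(20.3, 10.1) -> (10.1, 20.3)

(10.1, 20.3)


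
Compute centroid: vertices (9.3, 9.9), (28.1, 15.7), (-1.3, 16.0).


Centroid = ((x_A+x_B+x_C)/3, (y_A+y_B+y_C)/3)
= ((9.3+28.1+(-1.3))/3, (9.9+15.7+16)/3)
= (12.0333, 13.8667)

(12.0333, 13.8667)


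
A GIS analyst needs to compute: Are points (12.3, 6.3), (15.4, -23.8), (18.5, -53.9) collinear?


Cross product: (15.4-12.3)*((-53.9)-6.3) - ((-23.8)-6.3)*(18.5-12.3)
= 0

Yes, collinear


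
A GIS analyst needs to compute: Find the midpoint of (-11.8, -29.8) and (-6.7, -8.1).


M = (((-11.8)+(-6.7))/2, ((-29.8)+(-8.1))/2)
= (-9.25, -18.95)

(-9.25, -18.95)


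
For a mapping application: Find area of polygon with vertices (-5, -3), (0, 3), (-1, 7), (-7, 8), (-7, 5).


Shoelace sum: ((-5)*3 - 0*(-3)) + (0*7 - (-1)*3) + ((-1)*8 - (-7)*7) + ((-7)*5 - (-7)*8) + ((-7)*(-3) - (-5)*5)
= 96
Area = |96|/2 = 48

48


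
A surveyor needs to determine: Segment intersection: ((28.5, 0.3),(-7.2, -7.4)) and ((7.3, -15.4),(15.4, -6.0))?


Cross products: d1=-72.11, d2=201.1, d3=397.25, d4=124.04
d1*d2 < 0 and d3*d4 < 0? no

No, they don't intersect


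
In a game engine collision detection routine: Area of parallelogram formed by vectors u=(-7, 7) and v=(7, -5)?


|u x v| = |(-7)*(-5) - 7*7|
= |35 - 49| = 14

14


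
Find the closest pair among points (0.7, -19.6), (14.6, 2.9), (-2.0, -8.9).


d(P0,P1) = 26.4473, d(P0,P2) = 11.0354, d(P1,P2) = 20.3666
Closest: P0 and P2

Closest pair: (0.7, -19.6) and (-2.0, -8.9), distance = 11.0354


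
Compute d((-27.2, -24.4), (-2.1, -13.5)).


dx=25.1, dy=10.9
d^2 = 25.1^2 + 10.9^2 = 748.82
d = sqrt(748.82) = 27.3646

27.3646


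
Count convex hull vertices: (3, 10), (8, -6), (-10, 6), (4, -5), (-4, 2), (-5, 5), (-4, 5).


Convex hull vertices (CCW): (-10, 6), (4, -5), (8, -6), (3, 10)
Count = 4

4


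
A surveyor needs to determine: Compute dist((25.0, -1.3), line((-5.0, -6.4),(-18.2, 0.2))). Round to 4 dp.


|cross product| = 265.32
|line direction| = sqrt(217.8) = 14.758
Distance = 265.32/sqrt(217.8) = 17.978

17.978


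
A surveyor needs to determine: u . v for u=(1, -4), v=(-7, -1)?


u . v = u_x*v_x + u_y*v_y = 1*(-7) + (-4)*(-1)
= (-7) + 4 = -3

-3


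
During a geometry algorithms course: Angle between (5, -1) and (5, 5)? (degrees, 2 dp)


u.v = 20, |u| = sqrt(26) = 5.099, |v| = sqrt(50) = 7.0711
cos(theta) = u.v/(|u||v|) = 20/sqrt(1300) = 0.5547
theta = acos(0.5547) = 56.31 degrees

56.31 degrees


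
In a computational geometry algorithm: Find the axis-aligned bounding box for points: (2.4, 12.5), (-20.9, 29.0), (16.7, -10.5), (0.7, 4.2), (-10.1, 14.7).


x range: [-20.9, 16.7]
y range: [-10.5, 29]
Bounding box: (-20.9,-10.5) to (16.7,29)

(-20.9,-10.5) to (16.7,29)


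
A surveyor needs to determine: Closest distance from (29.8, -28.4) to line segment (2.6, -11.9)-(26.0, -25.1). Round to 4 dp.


Project P onto AB: t = 1 (clamped to [0,1])
Closest point on segment: (26, -25.1)
Distance: 5.0329

5.0329


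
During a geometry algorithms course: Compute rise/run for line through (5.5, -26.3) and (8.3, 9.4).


slope = (y2-y1)/(x2-x1) = (9.4-(-26.3))/(8.3-5.5) = 35.7/2.8 = 12.75

12.75


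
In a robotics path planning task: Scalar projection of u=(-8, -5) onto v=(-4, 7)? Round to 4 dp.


u.v = -3, |v| = sqrt(65) = 8.0623
Scalar projection = u.v / |v| = -3 / sqrt(65) = -0.3721

-0.3721


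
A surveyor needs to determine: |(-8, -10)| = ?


|u| = sqrt((-8)^2 + (-10)^2) = sqrt(164) = 12.8062

12.8062


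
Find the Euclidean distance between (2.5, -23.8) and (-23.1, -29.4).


dx=-25.6, dy=-5.6
d^2 = (-25.6)^2 + (-5.6)^2 = 686.72
d = sqrt(686.72) = 26.2053

26.2053


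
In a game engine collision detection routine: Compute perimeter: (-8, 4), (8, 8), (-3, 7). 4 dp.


Sides: (-8, 4)->(8, 8): sqrt(272) = 16.492423, (8, 8)->(-3, 7): sqrt(122) = 11.045361, (-3, 7)->(-8, 4): sqrt(34) = 5.830952
Sum = 33.368736
Perimeter = 33.3687

33.3687


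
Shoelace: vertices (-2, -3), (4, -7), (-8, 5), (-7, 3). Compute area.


Shoelace sum: ((-2)*(-7) - 4*(-3)) + (4*5 - (-8)*(-7)) + ((-8)*3 - (-7)*5) + ((-7)*(-3) - (-2)*3)
= 28
Area = |28|/2 = 14

14


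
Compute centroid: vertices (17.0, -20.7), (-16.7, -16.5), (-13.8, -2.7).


Centroid = ((x_A+x_B+x_C)/3, (y_A+y_B+y_C)/3)
= ((17+(-16.7)+(-13.8))/3, ((-20.7)+(-16.5)+(-2.7))/3)
= (-4.5, -13.3)

(-4.5, -13.3)


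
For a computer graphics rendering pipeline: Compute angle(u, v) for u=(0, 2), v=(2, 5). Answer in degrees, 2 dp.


u.v = 10, |u| = sqrt(4) = 2, |v| = sqrt(29) = 5.3852
cos(theta) = u.v/(|u||v|) = 10/sqrt(116) = 0.928477
theta = acos(0.928477) = 21.8 degrees

21.8 degrees


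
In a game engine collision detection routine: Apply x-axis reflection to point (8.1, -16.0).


Reflection over x-axis: (x,y) -> (x,-y)
(8.1, -16) -> (8.1, 16)

(8.1, 16)


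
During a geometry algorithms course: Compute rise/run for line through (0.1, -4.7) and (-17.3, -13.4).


slope = (y2-y1)/(x2-x1) = ((-13.4)-(-4.7))/((-17.3)-0.1) = (-8.7)/(-17.4) = 0.5

0.5


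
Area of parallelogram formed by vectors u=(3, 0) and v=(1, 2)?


|u x v| = |3*2 - 0*1|
= |6 - 0| = 6

6


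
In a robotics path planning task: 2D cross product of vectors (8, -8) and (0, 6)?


u x v = u_x*v_y - u_y*v_x = 8*6 - (-8)*0
= 48 - 0 = 48

48


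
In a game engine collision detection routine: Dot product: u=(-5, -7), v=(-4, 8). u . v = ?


u . v = u_x*v_x + u_y*v_y = (-5)*(-4) + (-7)*8
= 20 + (-56) = -36

-36


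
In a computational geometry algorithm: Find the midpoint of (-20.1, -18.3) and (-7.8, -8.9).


M = (((-20.1)+(-7.8))/2, ((-18.3)+(-8.9))/2)
= (-13.95, -13.6)

(-13.95, -13.6)


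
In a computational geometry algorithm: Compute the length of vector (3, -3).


|u| = sqrt(3^2 + (-3)^2) = sqrt(18) = 4.2426

4.2426


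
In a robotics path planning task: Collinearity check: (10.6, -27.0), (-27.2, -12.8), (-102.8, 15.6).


Cross product: ((-27.2)-10.6)*(15.6-(-27)) - ((-12.8)-(-27))*((-102.8)-10.6)
= 0

Yes, collinear


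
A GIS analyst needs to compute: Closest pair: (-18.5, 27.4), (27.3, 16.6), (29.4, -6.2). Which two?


d(P0,P1) = 47.0561, d(P0,P2) = 58.5096, d(P1,P2) = 22.8965
Closest: P1 and P2

Closest pair: (27.3, 16.6) and (29.4, -6.2), distance = 22.8965


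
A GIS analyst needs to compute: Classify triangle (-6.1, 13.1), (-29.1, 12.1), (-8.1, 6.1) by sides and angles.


Side lengths squared: AB^2=530, BC^2=477, CA^2=53
Sorted: [53, 477, 530]
By sides: Scalene, By angles: Right

Scalene, Right


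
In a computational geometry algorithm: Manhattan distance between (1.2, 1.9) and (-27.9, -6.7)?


|1.2-(-27.9)| + |1.9-(-6.7)| = 29.1 + 8.6 = 37.7

37.7


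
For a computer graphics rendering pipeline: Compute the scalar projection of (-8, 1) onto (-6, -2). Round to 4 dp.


u.v = 46, |v| = sqrt(40) = 6.3246
Scalar projection = u.v / |v| = 46 / sqrt(40) = 7.2732

7.2732


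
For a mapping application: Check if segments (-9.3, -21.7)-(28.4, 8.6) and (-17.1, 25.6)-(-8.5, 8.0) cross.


Cross products: d1=-269.5, d2=654.6, d3=2019.55, d4=1095.45
d1*d2 < 0 and d3*d4 < 0? no

No, they don't intersect


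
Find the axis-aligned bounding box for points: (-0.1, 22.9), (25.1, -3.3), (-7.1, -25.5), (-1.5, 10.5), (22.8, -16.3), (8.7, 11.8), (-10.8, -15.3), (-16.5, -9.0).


x range: [-16.5, 25.1]
y range: [-25.5, 22.9]
Bounding box: (-16.5,-25.5) to (25.1,22.9)

(-16.5,-25.5) to (25.1,22.9)


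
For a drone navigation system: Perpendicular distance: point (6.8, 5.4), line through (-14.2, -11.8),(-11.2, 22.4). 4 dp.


|cross product| = 666.6
|line direction| = sqrt(1178.64) = 34.3313
Distance = 666.6/sqrt(1178.64) = 19.4167

19.4167


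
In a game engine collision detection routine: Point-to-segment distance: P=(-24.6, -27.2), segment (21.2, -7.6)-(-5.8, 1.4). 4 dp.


Project P onto AB: t = 1 (clamped to [0,1])
Closest point on segment: (-5.8, 1.4)
Distance: 34.2257

34.2257


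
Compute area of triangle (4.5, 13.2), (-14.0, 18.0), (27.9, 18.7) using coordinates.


Area = |x_A(y_B-y_C) + x_B(y_C-y_A) + x_C(y_A-y_B)|/2
= |(-3.15) + (-77) + (-133.92)|/2
= 214.07/2 = 107.035

107.035


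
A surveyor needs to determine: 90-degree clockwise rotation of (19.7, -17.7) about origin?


90° CW: (x,y) -> (y, -x)
(19.7,-17.7) -> (-17.7, -19.7)

(-17.7, -19.7)


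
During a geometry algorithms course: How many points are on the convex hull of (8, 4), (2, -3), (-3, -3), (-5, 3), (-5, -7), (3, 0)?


Convex hull vertices (CCW): (-5, -7), (2, -3), (8, 4), (-5, 3)
Count = 4

4


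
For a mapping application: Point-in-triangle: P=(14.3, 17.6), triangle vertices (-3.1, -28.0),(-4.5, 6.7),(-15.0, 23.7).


Cross products: AB x AP = -667.62, BC x BP = -434.05, CA x CP = 1442.22
All same sign? no

No, outside


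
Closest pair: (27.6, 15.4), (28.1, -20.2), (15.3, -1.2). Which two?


d(P0,P1) = 35.6035, d(P0,P2) = 20.6603, d(P1,P2) = 22.9094
Closest: P0 and P2

Closest pair: (27.6, 15.4) and (15.3, -1.2), distance = 20.6603


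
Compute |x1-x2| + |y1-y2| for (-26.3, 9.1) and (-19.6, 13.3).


|(-26.3)-(-19.6)| + |9.1-13.3| = 6.7 + 4.2 = 10.9

10.9


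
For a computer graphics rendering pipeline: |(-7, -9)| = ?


|u| = sqrt((-7)^2 + (-9)^2) = sqrt(130) = 11.4018

11.4018


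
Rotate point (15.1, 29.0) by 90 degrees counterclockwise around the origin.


90° CCW: (x,y) -> (-y, x)
(15.1,29) -> (-29, 15.1)

(-29, 15.1)


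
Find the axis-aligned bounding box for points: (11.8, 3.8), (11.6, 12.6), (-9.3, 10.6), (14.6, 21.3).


x range: [-9.3, 14.6]
y range: [3.8, 21.3]
Bounding box: (-9.3,3.8) to (14.6,21.3)

(-9.3,3.8) to (14.6,21.3)


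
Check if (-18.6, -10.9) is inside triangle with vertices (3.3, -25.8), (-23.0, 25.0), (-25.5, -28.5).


Cross products: AB x AP = 720.65, BC x BP = 325.15, CA x CP = 488.25
All same sign? yes

Yes, inside


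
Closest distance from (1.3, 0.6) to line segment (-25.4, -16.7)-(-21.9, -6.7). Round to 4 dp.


Project P onto AB: t = 1 (clamped to [0,1])
Closest point on segment: (-21.9, -6.7)
Distance: 24.3214

24.3214


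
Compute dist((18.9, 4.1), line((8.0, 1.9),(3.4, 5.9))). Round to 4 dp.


|cross product| = 53.72
|line direction| = sqrt(37.16) = 6.0959
Distance = 53.72/sqrt(37.16) = 8.8125

8.8125


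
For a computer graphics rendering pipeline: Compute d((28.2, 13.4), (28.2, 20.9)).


dx=0, dy=7.5
d^2 = 0^2 + 7.5^2 = 56.25
d = sqrt(56.25) = 7.5

7.5


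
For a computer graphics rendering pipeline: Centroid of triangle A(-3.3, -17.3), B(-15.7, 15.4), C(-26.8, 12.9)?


Centroid = ((x_A+x_B+x_C)/3, (y_A+y_B+y_C)/3)
= (((-3.3)+(-15.7)+(-26.8))/3, ((-17.3)+15.4+12.9)/3)
= (-15.2667, 3.6667)

(-15.2667, 3.6667)


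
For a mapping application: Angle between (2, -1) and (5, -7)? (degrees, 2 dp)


u.v = 17, |u| = sqrt(5) = 2.2361, |v| = sqrt(74) = 8.6023
cos(theta) = u.v/(|u||v|) = 17/sqrt(370) = 0.883788
theta = acos(0.883788) = 27.9 degrees

27.9 degrees


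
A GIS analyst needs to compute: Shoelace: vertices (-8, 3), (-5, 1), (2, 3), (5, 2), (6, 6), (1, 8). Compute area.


Shoelace sum: ((-8)*1 - (-5)*3) + ((-5)*3 - 2*1) + (2*2 - 5*3) + (5*6 - 6*2) + (6*8 - 1*6) + (1*3 - (-8)*8)
= 106
Area = |106|/2 = 53

53


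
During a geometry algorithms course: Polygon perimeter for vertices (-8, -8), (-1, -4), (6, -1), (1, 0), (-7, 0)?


Sides: (-8, -8)->(-1, -4): sqrt(65) = 8.062258, (-1, -4)->(6, -1): sqrt(58) = 7.615773, (6, -1)->(1, 0): sqrt(26) = 5.09902, (1, 0)->(-7, 0): sqrt(64) = 8, (-7, 0)->(-8, -8): sqrt(65) = 8.062258
Sum = 36.839309
Perimeter = 36.8393

36.8393


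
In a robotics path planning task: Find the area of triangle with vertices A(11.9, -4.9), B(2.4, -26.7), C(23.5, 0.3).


Area = |x_A(y_B-y_C) + x_B(y_C-y_A) + x_C(y_A-y_B)|/2
= |(-321.3) + 12.48 + 512.3|/2
= 203.48/2 = 101.74

101.74


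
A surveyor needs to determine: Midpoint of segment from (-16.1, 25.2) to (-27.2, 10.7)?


M = (((-16.1)+(-27.2))/2, (25.2+10.7)/2)
= (-21.65, 17.95)

(-21.65, 17.95)


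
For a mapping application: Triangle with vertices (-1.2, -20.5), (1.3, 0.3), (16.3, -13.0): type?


Side lengths squared: AB^2=438.89, BC^2=401.89, CA^2=362.5
Sorted: [362.5, 401.89, 438.89]
By sides: Scalene, By angles: Acute

Scalene, Acute
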